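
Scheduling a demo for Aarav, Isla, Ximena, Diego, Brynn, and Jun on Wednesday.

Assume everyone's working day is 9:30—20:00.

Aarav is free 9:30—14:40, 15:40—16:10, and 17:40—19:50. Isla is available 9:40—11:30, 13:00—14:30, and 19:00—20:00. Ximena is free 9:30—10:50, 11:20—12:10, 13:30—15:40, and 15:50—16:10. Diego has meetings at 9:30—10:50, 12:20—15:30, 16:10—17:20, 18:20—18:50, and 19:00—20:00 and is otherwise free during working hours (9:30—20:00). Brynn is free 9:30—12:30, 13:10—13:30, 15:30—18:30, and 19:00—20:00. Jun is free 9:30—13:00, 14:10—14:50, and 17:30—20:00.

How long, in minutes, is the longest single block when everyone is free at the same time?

Diego free within 09:30–20:00: 10:50–12:20, 15:30–16:10, 17:20–18:20, 18:50–19:00.
Aarav ∩ Isla: 09:40–11:30, 13:00–14:30, 19:00–19:50.
Aarav ∩ Isla ∩ Ximena: 09:40–10:50, 11:20–11:30, 13:30–14:30.
Aarav ∩ Isla ∩ Ximena ∩ Diego: 11:20–11:30.
Aarav ∩ Isla ∩ Ximena ∩ Diego ∩ Brynn: 11:20–11:30.
Aarav ∩ Isla ∩ Ximena ∩ Diego ∩ Brynn ∩ Jun: 11:20–11:30.
Single common window of 10 minutes.

10 minutes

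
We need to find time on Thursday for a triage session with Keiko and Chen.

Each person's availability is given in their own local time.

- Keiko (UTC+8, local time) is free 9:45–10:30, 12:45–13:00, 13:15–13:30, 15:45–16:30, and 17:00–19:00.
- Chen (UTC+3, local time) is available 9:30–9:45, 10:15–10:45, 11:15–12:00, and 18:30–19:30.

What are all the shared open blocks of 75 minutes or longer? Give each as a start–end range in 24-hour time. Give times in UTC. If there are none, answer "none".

Keiko → UTC: 01:45–02:30, 04:45–05:00, 05:15–05:30, 07:45–08:30, 09:00–11:00.
Chen → UTC: 06:30–06:45, 07:15–07:45, 08:15–09:00, 15:30–16:30.
Keiko ∩ Chen: 08:15–08:30.
Windows ≥ 75 min: (none).

none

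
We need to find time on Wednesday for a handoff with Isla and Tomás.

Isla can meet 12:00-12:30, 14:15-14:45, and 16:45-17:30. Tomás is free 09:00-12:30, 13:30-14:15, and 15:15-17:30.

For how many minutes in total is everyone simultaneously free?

75 minutes

Isla ∩ Tomás: 12:00–12:30, 16:45–17:30.
Total common minutes: 30 + 45 = 75.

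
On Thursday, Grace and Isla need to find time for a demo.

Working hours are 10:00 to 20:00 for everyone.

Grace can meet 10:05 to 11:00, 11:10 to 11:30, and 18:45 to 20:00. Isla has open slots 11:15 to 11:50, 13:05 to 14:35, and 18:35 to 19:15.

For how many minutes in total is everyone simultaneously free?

45 minutes

Grace ∩ Isla: 11:15–11:30, 18:45–19:15.
Total common minutes: 15 + 30 = 45.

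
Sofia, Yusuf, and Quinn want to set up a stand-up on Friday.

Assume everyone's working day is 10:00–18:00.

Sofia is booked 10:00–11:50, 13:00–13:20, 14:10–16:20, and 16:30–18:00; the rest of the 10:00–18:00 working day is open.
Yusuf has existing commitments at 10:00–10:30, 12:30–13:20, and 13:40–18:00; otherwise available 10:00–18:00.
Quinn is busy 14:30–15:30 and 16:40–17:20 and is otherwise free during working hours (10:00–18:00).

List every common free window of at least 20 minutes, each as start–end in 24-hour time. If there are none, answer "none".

Sofia free within 10:00–18:00: 11:50–13:00, 13:20–14:10, 16:20–16:30.
Yusuf free within 10:00–18:00: 10:30–12:30, 13:20–13:40.
Quinn free within 10:00–18:00: 10:00–14:30, 15:30–16:40, 17:20–18:00.
Sofia ∩ Yusuf: 11:50–12:30, 13:20–13:40.
Sofia ∩ Yusuf ∩ Quinn: 11:50–12:30, 13:20–13:40.
Windows ≥ 20 min: 11:50–12:30, 13:20–13:40.

11:50–12:30, 13:20–13:40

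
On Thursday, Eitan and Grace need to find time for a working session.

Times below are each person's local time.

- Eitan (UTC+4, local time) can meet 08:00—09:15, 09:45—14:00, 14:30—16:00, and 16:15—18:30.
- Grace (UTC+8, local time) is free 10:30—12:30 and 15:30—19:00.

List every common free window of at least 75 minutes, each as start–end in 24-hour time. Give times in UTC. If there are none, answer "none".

07:30–10:00

Eitan → UTC: 04:00–05:15, 05:45–10:00, 10:30–12:00, 12:15–14:30.
Grace → UTC: 02:30–04:30, 07:30–11:00.
Eitan ∩ Grace: 04:00–04:30, 07:30–10:00, 10:30–11:00.
Windows ≥ 75 min: 07:30–10:00.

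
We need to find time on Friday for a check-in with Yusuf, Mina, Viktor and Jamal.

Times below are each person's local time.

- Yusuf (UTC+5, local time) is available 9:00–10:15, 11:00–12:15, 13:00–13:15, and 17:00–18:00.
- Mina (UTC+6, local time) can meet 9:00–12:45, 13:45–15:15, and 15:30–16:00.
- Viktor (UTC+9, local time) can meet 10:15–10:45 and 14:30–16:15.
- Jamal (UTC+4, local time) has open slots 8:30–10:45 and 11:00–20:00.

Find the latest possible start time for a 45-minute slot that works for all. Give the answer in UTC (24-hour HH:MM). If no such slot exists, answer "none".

Yusuf → UTC: 04:00–05:15, 06:00–07:15, 08:00–08:15, 12:00–13:00.
Mina → UTC: 03:00–06:45, 07:45–09:15, 09:30–10:00.
Viktor → UTC: 01:15–01:45, 05:30–07:15.
Jamal → UTC: 04:30–06:45, 07:00–16:00.
Yusuf ∩ Mina: 04:00–05:15, 06:00–06:45, 08:00–08:15.
Yusuf ∩ Mina ∩ Viktor: 06:00–06:45.
Yusuf ∩ Mina ∩ Viktor ∩ Jamal: 06:00–06:45.
Windows ≥ 45 min: 06:00–06:45.
Latest start in the last window 06:00–06:45 is 06:45 − 45 min = 06:00.

06:00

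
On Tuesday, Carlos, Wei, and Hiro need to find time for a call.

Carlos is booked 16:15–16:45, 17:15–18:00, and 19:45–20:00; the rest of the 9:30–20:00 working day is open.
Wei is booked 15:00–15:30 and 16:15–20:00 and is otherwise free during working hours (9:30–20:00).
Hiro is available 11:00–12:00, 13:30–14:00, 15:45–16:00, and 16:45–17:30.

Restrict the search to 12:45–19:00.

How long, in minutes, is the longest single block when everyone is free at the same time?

30 minutes

Carlos free within 09:30–20:00: 09:30–16:15, 16:45–17:15, 18:00–19:45.
Wei free within 09:30–20:00: 09:30–15:00, 15:30–16:15.
Carlos ∩ Wei: 09:30–15:00, 15:30–16:15.
Carlos ∩ Wei ∩ Hiro: 11:00–12:00, 13:30–14:00, 15:45–16:00.
Restricted to 12:45–19:00: 13:30–14:00, 15:45–16:00.
Common window lengths: 30, 15 min; longest is 30.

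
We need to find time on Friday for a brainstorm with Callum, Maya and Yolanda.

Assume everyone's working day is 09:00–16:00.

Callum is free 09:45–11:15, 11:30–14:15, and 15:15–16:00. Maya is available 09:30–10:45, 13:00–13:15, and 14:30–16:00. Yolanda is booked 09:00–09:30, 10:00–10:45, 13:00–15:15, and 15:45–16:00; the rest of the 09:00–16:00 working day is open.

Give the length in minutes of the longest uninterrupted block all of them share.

30 minutes

Yolanda free within 09:00–16:00: 09:30–10:00, 10:45–13:00, 15:15–15:45.
Callum ∩ Maya: 09:45–10:45, 13:00–13:15, 15:15–16:00.
Callum ∩ Maya ∩ Yolanda: 09:45–10:00, 15:15–15:45.
Common window lengths: 15, 30 min; longest is 30.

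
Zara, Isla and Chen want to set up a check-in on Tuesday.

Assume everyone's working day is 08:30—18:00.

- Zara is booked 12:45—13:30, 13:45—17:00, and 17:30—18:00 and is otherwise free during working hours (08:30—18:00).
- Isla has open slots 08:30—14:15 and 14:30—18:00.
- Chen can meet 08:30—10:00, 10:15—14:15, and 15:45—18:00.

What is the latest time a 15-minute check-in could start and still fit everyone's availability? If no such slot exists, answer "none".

Zara free within 08:30–18:00: 08:30–12:45, 13:30–13:45, 17:00–17:30.
Zara ∩ Isla: 08:30–12:45, 13:30–13:45, 17:00–17:30.
Zara ∩ Isla ∩ Chen: 08:30–10:00, 10:15–12:45, 13:30–13:45, 17:00–17:30.
Windows ≥ 15 min: 08:30–10:00, 10:15–12:45, 13:30–13:45, 17:00–17:30.
Latest start in the last window 17:00–17:30 is 17:30 − 15 min = 17:15.

17:15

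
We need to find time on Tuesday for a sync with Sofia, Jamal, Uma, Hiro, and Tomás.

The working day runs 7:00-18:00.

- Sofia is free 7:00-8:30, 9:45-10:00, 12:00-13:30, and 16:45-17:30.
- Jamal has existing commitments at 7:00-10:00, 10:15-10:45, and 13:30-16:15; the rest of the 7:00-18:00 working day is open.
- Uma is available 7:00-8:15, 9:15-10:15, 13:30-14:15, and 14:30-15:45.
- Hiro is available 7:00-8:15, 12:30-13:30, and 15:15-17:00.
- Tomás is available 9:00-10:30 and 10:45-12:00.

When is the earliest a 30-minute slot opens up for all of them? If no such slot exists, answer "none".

none

Jamal free within 07:00–18:00: 10:00–10:15, 10:45–13:30, 16:15–18:00.
Sofia ∩ Jamal: 12:00–13:30, 16:45–17:30.
Sofia ∩ Jamal ∩ Uma: (none).
Sofia ∩ Jamal ∩ Uma ∩ Hiro: (none).
Sofia ∩ Jamal ∩ Uma ∩ Hiro ∩ Tomás: (none).
Windows ≥ 30 min: (none).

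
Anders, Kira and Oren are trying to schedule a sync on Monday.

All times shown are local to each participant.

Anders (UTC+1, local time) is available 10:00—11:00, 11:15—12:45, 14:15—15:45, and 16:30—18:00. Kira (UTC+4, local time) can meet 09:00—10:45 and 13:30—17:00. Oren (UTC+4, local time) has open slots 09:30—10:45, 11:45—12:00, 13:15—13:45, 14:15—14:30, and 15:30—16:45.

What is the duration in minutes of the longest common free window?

Anders → UTC: 09:00–10:00, 10:15–11:45, 13:15–14:45, 15:30–17:00.
Kira → UTC: 05:00–06:45, 09:30–13:00.
Oren → UTC: 05:30–06:45, 07:45–08:00, 09:15–09:45, 10:15–10:30, 11:30–12:45.
Anders ∩ Kira: 09:30–10:00, 10:15–11:45.
Anders ∩ Kira ∩ Oren: 09:30–09:45, 10:15–10:30, 11:30–11:45.
Common window lengths: 15, 15, 15 min; longest is 15.

15 minutes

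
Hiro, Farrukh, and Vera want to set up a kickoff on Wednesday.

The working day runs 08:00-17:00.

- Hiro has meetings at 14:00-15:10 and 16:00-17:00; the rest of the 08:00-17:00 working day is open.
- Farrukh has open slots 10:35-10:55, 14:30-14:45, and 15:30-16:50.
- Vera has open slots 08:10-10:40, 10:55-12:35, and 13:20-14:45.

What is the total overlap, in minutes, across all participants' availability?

5 minutes

Hiro free within 08:00–17:00: 08:00–14:00, 15:10–16:00.
Hiro ∩ Farrukh: 10:35–10:55, 15:30–16:00.
Hiro ∩ Farrukh ∩ Vera: 10:35–10:40.
Total common minutes: 5.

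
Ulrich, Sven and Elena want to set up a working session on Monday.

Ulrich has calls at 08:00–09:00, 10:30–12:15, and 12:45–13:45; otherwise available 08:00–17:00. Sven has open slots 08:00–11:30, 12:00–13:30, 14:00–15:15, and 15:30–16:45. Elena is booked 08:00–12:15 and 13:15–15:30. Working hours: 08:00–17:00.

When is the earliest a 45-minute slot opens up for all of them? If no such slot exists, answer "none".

Ulrich free within 08:00–17:00: 09:00–10:30, 12:15–12:45, 13:45–17:00.
Elena free within 08:00–17:00: 12:15–13:15, 15:30–17:00.
Ulrich ∩ Sven: 09:00–10:30, 12:15–12:45, 14:00–15:15, 15:30–16:45.
Ulrich ∩ Sven ∩ Elena: 12:15–12:45, 15:30–16:45.
Windows ≥ 45 min: 15:30–16:45.
Earliest such window starts at 15:30.

15:30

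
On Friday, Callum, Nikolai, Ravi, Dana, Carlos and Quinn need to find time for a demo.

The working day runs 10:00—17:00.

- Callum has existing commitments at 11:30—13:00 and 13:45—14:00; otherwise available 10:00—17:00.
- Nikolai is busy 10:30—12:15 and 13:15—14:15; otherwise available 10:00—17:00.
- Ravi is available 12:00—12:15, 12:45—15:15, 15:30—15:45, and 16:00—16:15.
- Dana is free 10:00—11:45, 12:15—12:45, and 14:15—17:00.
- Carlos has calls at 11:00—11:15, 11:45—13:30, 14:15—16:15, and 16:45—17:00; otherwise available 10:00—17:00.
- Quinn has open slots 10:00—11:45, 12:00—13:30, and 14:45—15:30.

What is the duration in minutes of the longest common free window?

0 minutes

Callum free within 10:00–17:00: 10:00–11:30, 13:00–13:45, 14:00–17:00.
Nikolai free within 10:00–17:00: 10:00–10:30, 12:15–13:15, 14:15–17:00.
Carlos free within 10:00–17:00: 10:00–11:00, 11:15–11:45, 13:30–14:15, 16:15–16:45.
Callum ∩ Nikolai: 10:00–10:30, 13:00–13:15, 14:15–17:00.
Callum ∩ Nikolai ∩ Ravi: 13:00–13:15, 14:15–15:15, 15:30–15:45, 16:00–16:15.
Callum ∩ Nikolai ∩ Ravi ∩ Dana: 14:15–15:15, 15:30–15:45, 16:00–16:15.
Callum ∩ Nikolai ∩ Ravi ∩ Dana ∩ Carlos: (none).
Callum ∩ Nikolai ∩ Ravi ∩ Dana ∩ Carlos ∩ Quinn: (none).
No common window.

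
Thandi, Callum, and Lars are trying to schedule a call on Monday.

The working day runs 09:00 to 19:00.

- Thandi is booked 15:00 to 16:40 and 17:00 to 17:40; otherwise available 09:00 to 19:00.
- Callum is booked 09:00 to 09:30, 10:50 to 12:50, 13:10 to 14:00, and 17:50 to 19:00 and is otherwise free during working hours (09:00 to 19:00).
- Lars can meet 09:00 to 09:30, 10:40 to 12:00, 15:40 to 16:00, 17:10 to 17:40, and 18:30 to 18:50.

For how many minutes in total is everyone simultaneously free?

10 minutes

Thandi free within 09:00–19:00: 09:00–15:00, 16:40–17:00, 17:40–19:00.
Callum free within 09:00–19:00: 09:30–10:50, 12:50–13:10, 14:00–17:50.
Thandi ∩ Callum: 09:30–10:50, 12:50–13:10, 14:00–15:00, 16:40–17:00, 17:40–17:50.
Thandi ∩ Callum ∩ Lars: 10:40–10:50.
Total common minutes: 10.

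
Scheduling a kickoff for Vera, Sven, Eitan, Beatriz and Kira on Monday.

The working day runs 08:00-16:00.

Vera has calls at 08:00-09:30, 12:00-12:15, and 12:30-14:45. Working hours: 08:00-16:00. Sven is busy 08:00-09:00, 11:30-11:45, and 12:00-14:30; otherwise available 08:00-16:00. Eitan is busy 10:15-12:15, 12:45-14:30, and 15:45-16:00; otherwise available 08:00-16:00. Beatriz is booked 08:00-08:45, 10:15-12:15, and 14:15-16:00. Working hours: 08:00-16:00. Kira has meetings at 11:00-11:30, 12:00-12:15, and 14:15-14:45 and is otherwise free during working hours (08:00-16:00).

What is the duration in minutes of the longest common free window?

45 minutes

Vera free within 08:00–16:00: 09:30–12:00, 12:15–12:30, 14:45–16:00.
Sven free within 08:00–16:00: 09:00–11:30, 11:45–12:00, 14:30–16:00.
Eitan free within 08:00–16:00: 08:00–10:15, 12:15–12:45, 14:30–15:45.
Beatriz free within 08:00–16:00: 08:45–10:15, 12:15–14:15.
Kira free within 08:00–16:00: 08:00–11:00, 11:30–12:00, 12:15–14:15, 14:45–16:00.
Vera ∩ Sven: 09:30–11:30, 11:45–12:00, 14:45–16:00.
Vera ∩ Sven ∩ Eitan: 09:30–10:15, 14:45–15:45.
Vera ∩ Sven ∩ Eitan ∩ Beatriz: 09:30–10:15.
Vera ∩ Sven ∩ Eitan ∩ Beatriz ∩ Kira: 09:30–10:15.
Single common window of 45 minutes.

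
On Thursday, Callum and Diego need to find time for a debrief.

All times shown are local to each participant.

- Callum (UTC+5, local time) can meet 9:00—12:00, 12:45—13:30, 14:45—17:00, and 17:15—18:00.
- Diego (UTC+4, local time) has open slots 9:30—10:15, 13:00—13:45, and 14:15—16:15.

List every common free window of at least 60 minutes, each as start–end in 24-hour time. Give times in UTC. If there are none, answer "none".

10:15–12:00

Callum → UTC: 04:00–07:00, 07:45–08:30, 09:45–12:00, 12:15–13:00.
Diego → UTC: 05:30–06:15, 09:00–09:45, 10:15–12:15.
Callum ∩ Diego: 05:30–06:15, 10:15–12:00.
Windows ≥ 60 min: 10:15–12:00.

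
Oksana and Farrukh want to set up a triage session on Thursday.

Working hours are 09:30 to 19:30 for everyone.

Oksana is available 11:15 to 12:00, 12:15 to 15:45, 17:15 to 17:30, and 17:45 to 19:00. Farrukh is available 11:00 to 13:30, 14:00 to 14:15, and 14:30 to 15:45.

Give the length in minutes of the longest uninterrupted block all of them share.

Oksana ∩ Farrukh: 11:15–12:00, 12:15–13:30, 14:00–14:15, 14:30–15:45.
Common window lengths: 45, 75, 15, 75 min; longest is 75.

75 minutes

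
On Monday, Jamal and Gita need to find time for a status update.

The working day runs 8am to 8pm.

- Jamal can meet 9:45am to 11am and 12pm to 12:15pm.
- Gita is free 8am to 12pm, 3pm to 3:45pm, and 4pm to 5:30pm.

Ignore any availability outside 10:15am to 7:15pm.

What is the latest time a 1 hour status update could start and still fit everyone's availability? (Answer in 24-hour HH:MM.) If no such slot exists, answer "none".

none

Jamal ∩ Gita: 09:45–11:00.
Restricted to 10:15–19:15: 10:15–11:00.
Windows ≥ 60 min: (none).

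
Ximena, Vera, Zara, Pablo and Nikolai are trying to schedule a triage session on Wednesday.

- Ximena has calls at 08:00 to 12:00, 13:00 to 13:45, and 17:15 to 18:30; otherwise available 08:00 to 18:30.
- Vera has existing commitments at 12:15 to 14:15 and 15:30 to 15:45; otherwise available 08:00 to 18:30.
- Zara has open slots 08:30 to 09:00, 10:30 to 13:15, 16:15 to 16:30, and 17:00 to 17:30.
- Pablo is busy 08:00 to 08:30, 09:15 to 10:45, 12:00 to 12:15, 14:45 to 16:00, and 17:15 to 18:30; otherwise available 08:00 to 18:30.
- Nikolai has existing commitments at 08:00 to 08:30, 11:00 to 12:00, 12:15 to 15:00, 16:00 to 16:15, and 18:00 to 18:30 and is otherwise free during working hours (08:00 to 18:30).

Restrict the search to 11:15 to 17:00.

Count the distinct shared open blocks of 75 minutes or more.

0

Ximena free within 08:00–18:30: 12:00–13:00, 13:45–17:15.
Vera free within 08:00–18:30: 08:00–12:15, 14:15–15:30, 15:45–18:30.
Pablo free within 08:00–18:30: 08:30–09:15, 10:45–12:00, 12:15–14:45, 16:00–17:15.
Nikolai free within 08:00–18:30: 08:30–11:00, 12:00–12:15, 15:00–16:00, 16:15–18:00.
Ximena ∩ Vera: 12:00–12:15, 14:15–15:30, 15:45–17:15.
Ximena ∩ Vera ∩ Zara: 12:00–12:15, 16:15–16:30, 17:00–17:15.
Ximena ∩ Vera ∩ Zara ∩ Pablo: 16:15–16:30, 17:00–17:15.
Ximena ∩ Vera ∩ Zara ∩ Pablo ∩ Nikolai: 16:15–16:30, 17:00–17:15.
Restricted to 11:15–17:00: 16:15–16:30.
Windows ≥ 75 min: (none).
That's 0 windows.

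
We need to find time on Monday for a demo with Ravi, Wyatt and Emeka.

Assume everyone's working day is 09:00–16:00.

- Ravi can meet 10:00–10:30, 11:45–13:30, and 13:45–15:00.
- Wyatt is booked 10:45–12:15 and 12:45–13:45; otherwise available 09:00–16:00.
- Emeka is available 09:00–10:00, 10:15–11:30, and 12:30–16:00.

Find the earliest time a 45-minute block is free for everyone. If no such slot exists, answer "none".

13:45

Wyatt free within 09:00–16:00: 09:00–10:45, 12:15–12:45, 13:45–16:00.
Ravi ∩ Wyatt: 10:00–10:30, 12:15–12:45, 13:45–15:00.
Ravi ∩ Wyatt ∩ Emeka: 10:15–10:30, 12:30–12:45, 13:45–15:00.
Windows ≥ 45 min: 13:45–15:00.
Earliest such window starts at 13:45.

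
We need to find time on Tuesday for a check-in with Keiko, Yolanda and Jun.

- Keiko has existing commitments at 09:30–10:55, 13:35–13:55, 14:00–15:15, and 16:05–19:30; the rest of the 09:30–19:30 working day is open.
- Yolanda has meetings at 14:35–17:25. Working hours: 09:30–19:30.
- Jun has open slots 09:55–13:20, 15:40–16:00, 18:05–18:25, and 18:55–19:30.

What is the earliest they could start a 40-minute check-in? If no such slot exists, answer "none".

10:55

Keiko free within 09:30–19:30: 10:55–13:35, 13:55–14:00, 15:15–16:05.
Yolanda free within 09:30–19:30: 09:30–14:35, 17:25–19:30.
Keiko ∩ Yolanda: 10:55–13:35, 13:55–14:00.
Keiko ∩ Yolanda ∩ Jun: 10:55–13:20.
Windows ≥ 40 min: 10:55–13:20.
Earliest such window starts at 10:55.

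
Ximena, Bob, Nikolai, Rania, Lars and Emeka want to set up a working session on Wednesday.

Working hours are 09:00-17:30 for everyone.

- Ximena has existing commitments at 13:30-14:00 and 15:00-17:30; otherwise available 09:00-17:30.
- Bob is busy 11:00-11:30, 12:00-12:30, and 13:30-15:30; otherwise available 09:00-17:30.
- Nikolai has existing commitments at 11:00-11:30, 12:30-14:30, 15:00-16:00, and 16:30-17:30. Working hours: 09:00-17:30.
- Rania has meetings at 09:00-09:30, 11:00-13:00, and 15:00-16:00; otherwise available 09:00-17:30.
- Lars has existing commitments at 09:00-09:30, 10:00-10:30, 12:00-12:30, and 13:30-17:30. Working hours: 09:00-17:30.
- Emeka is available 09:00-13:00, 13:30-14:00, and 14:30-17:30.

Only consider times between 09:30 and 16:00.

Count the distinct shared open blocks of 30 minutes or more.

Ximena free within 09:00–17:30: 09:00–13:30, 14:00–15:00.
Bob free within 09:00–17:30: 09:00–11:00, 11:30–12:00, 12:30–13:30, 15:30–17:30.
Nikolai free within 09:00–17:30: 09:00–11:00, 11:30–12:30, 14:30–15:00, 16:00–16:30.
Rania free within 09:00–17:30: 09:30–11:00, 13:00–15:00, 16:00–17:30.
Lars free within 09:00–17:30: 09:30–10:00, 10:30–12:00, 12:30–13:30.
Ximena ∩ Bob: 09:00–11:00, 11:30–12:00, 12:30–13:30.
Ximena ∩ Bob ∩ Nikolai: 09:00–11:00, 11:30–12:00.
Ximena ∩ Bob ∩ Nikolai ∩ Rania: 09:30–11:00.
Ximena ∩ Bob ∩ Nikolai ∩ Rania ∩ Lars: 09:30–10:00, 10:30–11:00.
Ximena ∩ Bob ∩ Nikolai ∩ Rania ∩ Lars ∩ Emeka: 09:30–10:00, 10:30–11:00.
Restricted to 09:30–16:00: 09:30–10:00, 10:30–11:00.
Windows ≥ 30 min: 09:30–10:00, 10:30–11:00.
That's 2 windows.

2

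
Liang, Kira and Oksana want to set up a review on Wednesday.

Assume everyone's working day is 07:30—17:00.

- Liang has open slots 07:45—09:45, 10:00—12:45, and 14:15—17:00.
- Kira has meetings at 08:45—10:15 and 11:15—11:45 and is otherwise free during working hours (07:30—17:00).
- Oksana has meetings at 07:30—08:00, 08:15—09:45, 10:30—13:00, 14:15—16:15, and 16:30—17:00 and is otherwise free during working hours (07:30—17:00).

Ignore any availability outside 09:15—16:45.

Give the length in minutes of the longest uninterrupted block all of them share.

15 minutes

Kira free within 07:30–17:00: 07:30–08:45, 10:15–11:15, 11:45–17:00.
Oksana free within 07:30–17:00: 08:00–08:15, 09:45–10:30, 13:00–14:15, 16:15–16:30.
Liang ∩ Kira: 07:45–08:45, 10:15–11:15, 11:45–12:45, 14:15–17:00.
Liang ∩ Kira ∩ Oksana: 08:00–08:15, 10:15–10:30, 16:15–16:30.
Restricted to 09:15–16:45: 10:15–10:30, 16:15–16:30.
Common window lengths: 15, 15 min; longest is 15.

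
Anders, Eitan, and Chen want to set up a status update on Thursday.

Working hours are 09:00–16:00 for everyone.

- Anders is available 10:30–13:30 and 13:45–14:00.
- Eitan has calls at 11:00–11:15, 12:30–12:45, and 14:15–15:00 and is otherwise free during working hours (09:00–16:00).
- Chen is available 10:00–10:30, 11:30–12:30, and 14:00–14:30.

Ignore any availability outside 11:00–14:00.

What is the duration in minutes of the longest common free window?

Eitan free within 09:00–16:00: 09:00–11:00, 11:15–12:30, 12:45–14:15, 15:00–16:00.
Anders ∩ Eitan: 10:30–11:00, 11:15–12:30, 12:45–13:30, 13:45–14:00.
Anders ∩ Eitan ∩ Chen: 11:30–12:30.
Restricted to 11:00–14:00: 11:30–12:30.
Single common window of 60 minutes.

60 minutes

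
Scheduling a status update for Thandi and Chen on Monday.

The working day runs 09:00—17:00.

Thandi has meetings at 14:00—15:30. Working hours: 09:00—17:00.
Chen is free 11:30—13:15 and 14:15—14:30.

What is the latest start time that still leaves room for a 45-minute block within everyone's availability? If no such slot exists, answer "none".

Thandi free within 09:00–17:00: 09:00–14:00, 15:30–17:00.
Thandi ∩ Chen: 11:30–13:15.
Windows ≥ 45 min: 11:30–13:15.
Latest start in the last window 11:30–13:15 is 13:15 − 45 min = 12:30.

12:30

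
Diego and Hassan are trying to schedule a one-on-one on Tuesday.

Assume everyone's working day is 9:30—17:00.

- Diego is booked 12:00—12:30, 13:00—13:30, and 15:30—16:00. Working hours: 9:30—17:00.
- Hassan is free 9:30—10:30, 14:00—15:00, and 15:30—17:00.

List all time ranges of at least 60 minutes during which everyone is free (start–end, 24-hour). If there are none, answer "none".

09:30–10:30, 14:00–15:00, 16:00–17:00

Diego free within 09:30–17:00: 09:30–12:00, 12:30–13:00, 13:30–15:30, 16:00–17:00.
Diego ∩ Hassan: 09:30–10:30, 14:00–15:00, 16:00–17:00.
Windows ≥ 60 min: 09:30–10:30, 14:00–15:00, 16:00–17:00.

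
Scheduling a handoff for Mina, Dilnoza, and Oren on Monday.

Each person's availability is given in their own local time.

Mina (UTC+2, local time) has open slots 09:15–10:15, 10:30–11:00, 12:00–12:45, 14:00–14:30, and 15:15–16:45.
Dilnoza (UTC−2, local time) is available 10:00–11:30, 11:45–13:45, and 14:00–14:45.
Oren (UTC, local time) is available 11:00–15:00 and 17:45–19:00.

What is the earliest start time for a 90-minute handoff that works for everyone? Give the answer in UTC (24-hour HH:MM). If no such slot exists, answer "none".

none

Mina → UTC: 07:15–08:15, 08:30–09:00, 10:00–10:45, 12:00–12:30, 13:15–14:45.
Dilnoza → UTC: 12:00–13:30, 13:45–15:45, 16:00–16:45.
Oren → UTC: 11:00–15:00, 17:45–19:00.
Mina ∩ Dilnoza: 12:00–12:30, 13:15–13:30, 13:45–14:45.
Mina ∩ Dilnoza ∩ Oren: 12:00–12:30, 13:15–13:30, 13:45–14:45.
Windows ≥ 90 min: (none).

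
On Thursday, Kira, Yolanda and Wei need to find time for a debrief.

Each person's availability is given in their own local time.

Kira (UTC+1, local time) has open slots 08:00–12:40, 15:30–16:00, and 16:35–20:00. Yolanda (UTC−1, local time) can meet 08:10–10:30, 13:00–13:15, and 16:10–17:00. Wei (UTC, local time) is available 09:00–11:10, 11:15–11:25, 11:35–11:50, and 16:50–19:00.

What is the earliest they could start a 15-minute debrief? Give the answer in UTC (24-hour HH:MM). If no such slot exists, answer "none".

Kira → UTC: 07:00–11:40, 14:30–15:00, 15:35–19:00.
Yolanda → UTC: 09:10–11:30, 14:00–14:15, 17:10–18:00.
Wei → UTC: 09:00–11:10, 11:15–11:25, 11:35–11:50, 16:50–19:00.
Kira ∩ Yolanda: 09:10–11:30, 17:10–18:00.
Kira ∩ Yolanda ∩ Wei: 09:10–11:10, 11:15–11:25, 17:10–18:00.
Windows ≥ 15 min: 09:10–11:10, 17:10–18:00.
Earliest such window starts at 09:10.

09:10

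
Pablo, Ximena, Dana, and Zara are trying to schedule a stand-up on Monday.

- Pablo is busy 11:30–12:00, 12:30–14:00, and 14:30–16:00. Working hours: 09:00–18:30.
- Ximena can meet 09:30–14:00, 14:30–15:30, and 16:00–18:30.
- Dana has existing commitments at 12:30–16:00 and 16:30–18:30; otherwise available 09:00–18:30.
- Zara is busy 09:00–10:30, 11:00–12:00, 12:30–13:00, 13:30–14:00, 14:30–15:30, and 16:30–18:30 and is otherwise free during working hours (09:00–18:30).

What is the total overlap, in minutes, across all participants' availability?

90 minutes

Pablo free within 09:00–18:30: 09:00–11:30, 12:00–12:30, 14:00–14:30, 16:00–18:30.
Dana free within 09:00–18:30: 09:00–12:30, 16:00–16:30.
Zara free within 09:00–18:30: 10:30–11:00, 12:00–12:30, 13:00–13:30, 14:00–14:30, 15:30–16:30.
Pablo ∩ Ximena: 09:30–11:30, 12:00–12:30, 16:00–18:30.
Pablo ∩ Ximena ∩ Dana: 09:30–11:30, 12:00–12:30, 16:00–16:30.
Pablo ∩ Ximena ∩ Dana ∩ Zara: 10:30–11:00, 12:00–12:30, 16:00–16:30.
Total common minutes: 30 + 30 + 30 = 90.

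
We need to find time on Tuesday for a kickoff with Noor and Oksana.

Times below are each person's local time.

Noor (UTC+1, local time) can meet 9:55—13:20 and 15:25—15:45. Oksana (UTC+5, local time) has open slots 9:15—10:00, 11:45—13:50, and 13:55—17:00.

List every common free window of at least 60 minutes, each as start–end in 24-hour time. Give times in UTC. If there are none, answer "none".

Noor → UTC: 08:55–12:20, 14:25–14:45.
Oksana → UTC: 04:15–05:00, 06:45–08:50, 08:55–12:00.
Noor ∩ Oksana: 08:55–12:00.
Windows ≥ 60 min: 08:55–12:00.

08:55–12:00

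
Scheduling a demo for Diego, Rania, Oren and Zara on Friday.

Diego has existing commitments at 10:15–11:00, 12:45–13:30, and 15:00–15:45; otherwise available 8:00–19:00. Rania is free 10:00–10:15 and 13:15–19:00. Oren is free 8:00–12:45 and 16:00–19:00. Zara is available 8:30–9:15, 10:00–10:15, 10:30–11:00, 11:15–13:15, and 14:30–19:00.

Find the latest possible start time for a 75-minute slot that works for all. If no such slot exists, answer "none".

Diego free within 08:00–19:00: 08:00–10:15, 11:00–12:45, 13:30–15:00, 15:45–19:00.
Diego ∩ Rania: 10:00–10:15, 13:30–15:00, 15:45–19:00.
Diego ∩ Rania ∩ Oren: 10:00–10:15, 16:00–19:00.
Diego ∩ Rania ∩ Oren ∩ Zara: 10:00–10:15, 16:00–19:00.
Windows ≥ 75 min: 16:00–19:00.
Latest start in the last window 16:00–19:00 is 19:00 − 75 min = 17:45.

17:45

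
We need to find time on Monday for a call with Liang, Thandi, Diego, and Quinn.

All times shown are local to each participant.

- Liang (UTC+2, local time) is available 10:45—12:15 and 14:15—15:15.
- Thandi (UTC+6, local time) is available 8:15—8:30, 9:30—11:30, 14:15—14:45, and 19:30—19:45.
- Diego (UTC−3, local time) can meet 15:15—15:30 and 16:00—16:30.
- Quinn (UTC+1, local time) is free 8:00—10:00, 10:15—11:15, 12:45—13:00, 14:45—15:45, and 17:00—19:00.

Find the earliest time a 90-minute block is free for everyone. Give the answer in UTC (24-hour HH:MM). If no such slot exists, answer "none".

Liang → UTC: 08:45–10:15, 12:15–13:15.
Thandi → UTC: 02:15–02:30, 03:30–05:30, 08:15–08:45, 13:30–13:45.
Diego → UTC: 18:15–18:30, 19:00–19:30.
Quinn → UTC: 07:00–09:00, 09:15–10:15, 11:45–12:00, 13:45–14:45, 16:00–18:00.
Liang ∩ Thandi: (none).
Liang ∩ Thandi ∩ Diego: (none).
Liang ∩ Thandi ∩ Diego ∩ Quinn: (none).
Windows ≥ 90 min: (none).

none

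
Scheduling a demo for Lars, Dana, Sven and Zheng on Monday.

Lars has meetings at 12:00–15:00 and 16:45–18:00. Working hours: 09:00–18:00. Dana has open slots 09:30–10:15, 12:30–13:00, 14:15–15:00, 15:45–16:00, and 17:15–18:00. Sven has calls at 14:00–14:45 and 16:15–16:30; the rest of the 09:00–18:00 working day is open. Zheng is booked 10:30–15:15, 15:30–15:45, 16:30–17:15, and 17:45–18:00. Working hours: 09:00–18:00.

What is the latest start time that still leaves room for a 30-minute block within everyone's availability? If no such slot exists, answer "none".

09:45

Lars free within 09:00–18:00: 09:00–12:00, 15:00–16:45.
Sven free within 09:00–18:00: 09:00–14:00, 14:45–16:15, 16:30–18:00.
Zheng free within 09:00–18:00: 09:00–10:30, 15:15–15:30, 15:45–16:30, 17:15–17:45.
Lars ∩ Dana: 09:30–10:15, 15:45–16:00.
Lars ∩ Dana ∩ Sven: 09:30–10:15, 15:45–16:00.
Lars ∩ Dana ∩ Sven ∩ Zheng: 09:30–10:15, 15:45–16:00.
Windows ≥ 30 min: 09:30–10:15.
Latest start in the last window 09:30–10:15 is 10:15 − 30 min = 09:45.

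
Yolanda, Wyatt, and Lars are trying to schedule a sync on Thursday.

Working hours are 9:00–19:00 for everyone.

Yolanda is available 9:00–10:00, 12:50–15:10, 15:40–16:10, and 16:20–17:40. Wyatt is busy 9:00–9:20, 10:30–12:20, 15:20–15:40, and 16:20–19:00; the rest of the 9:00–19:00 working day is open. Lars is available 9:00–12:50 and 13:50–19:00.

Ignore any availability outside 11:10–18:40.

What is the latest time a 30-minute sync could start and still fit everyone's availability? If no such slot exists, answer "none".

Wyatt free within 09:00–19:00: 09:20–10:30, 12:20–15:20, 15:40–16:20.
Yolanda ∩ Wyatt: 09:20–10:00, 12:50–15:10, 15:40–16:10.
Yolanda ∩ Wyatt ∩ Lars: 09:20–10:00, 13:50–15:10, 15:40–16:10.
Restricted to 11:10–18:40: 13:50–15:10, 15:40–16:10.
Windows ≥ 30 min: 13:50–15:10, 15:40–16:10.
Latest start in the last window 15:40–16:10 is 16:10 − 30 min = 15:40.

15:40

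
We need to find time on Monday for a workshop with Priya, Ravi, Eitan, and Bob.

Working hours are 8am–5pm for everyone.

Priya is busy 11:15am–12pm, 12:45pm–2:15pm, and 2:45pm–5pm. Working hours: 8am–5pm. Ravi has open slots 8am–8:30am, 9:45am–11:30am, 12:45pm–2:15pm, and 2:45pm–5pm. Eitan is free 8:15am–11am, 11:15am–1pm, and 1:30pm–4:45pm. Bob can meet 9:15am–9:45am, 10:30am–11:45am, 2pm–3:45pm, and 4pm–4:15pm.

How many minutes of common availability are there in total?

30 minutes

Priya free within 08:00–17:00: 08:00–11:15, 12:00–12:45, 14:15–14:45.
Priya ∩ Ravi: 08:00–08:30, 09:45–11:15.
Priya ∩ Ravi ∩ Eitan: 08:15–08:30, 09:45–11:00.
Priya ∩ Ravi ∩ Eitan ∩ Bob: 10:30–11:00.
Total common minutes: 30.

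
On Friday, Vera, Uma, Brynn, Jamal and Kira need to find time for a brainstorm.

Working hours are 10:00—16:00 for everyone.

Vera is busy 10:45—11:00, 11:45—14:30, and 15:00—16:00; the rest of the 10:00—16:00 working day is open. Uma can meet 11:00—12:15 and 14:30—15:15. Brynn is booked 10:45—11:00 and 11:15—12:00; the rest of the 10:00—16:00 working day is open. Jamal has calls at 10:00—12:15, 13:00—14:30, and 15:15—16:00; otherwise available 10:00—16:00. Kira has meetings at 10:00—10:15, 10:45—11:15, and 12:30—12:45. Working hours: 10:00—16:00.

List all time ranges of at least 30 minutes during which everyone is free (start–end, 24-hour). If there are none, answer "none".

Vera free within 10:00–16:00: 10:00–10:45, 11:00–11:45, 14:30–15:00.
Brynn free within 10:00–16:00: 10:00–10:45, 11:00–11:15, 12:00–16:00.
Jamal free within 10:00–16:00: 12:15–13:00, 14:30–15:15.
Kira free within 10:00–16:00: 10:15–10:45, 11:15–12:30, 12:45–16:00.
Vera ∩ Uma: 11:00–11:45, 14:30–15:00.
Vera ∩ Uma ∩ Brynn: 11:00–11:15, 14:30–15:00.
Vera ∩ Uma ∩ Brynn ∩ Jamal: 14:30–15:00.
Vera ∩ Uma ∩ Brynn ∩ Jamal ∩ Kira: 14:30–15:00.
Windows ≥ 30 min: 14:30–15:00.

14:30–15:00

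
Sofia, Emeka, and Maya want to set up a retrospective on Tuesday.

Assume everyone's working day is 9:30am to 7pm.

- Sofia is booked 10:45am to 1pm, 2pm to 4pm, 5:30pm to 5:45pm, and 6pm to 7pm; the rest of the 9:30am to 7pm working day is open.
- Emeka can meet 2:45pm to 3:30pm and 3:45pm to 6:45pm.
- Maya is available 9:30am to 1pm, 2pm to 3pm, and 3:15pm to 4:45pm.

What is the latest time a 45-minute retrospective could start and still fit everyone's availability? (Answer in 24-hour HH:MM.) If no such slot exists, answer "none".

Sofia free within 09:30–19:00: 09:30–10:45, 13:00–14:00, 16:00–17:30, 17:45–18:00.
Sofia ∩ Emeka: 16:00–17:30, 17:45–18:00.
Sofia ∩ Emeka ∩ Maya: 16:00–16:45.
Windows ≥ 45 min: 16:00–16:45.
Latest start in the last window 16:00–16:45 is 16:45 − 45 min = 16:00.

16:00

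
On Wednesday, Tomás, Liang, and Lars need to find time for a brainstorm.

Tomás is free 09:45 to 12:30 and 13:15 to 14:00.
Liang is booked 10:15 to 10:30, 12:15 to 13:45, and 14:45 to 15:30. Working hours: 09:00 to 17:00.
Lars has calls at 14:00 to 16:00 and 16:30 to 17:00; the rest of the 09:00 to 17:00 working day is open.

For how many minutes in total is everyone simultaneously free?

150 minutes

Liang free within 09:00–17:00: 09:00–10:15, 10:30–12:15, 13:45–14:45, 15:30–17:00.
Lars free within 09:00–17:00: 09:00–14:00, 16:00–16:30.
Tomás ∩ Liang: 09:45–10:15, 10:30–12:15, 13:45–14:00.
Tomás ∩ Liang ∩ Lars: 09:45–10:15, 10:30–12:15, 13:45–14:00.
Total common minutes: 30 + 105 + 15 = 150.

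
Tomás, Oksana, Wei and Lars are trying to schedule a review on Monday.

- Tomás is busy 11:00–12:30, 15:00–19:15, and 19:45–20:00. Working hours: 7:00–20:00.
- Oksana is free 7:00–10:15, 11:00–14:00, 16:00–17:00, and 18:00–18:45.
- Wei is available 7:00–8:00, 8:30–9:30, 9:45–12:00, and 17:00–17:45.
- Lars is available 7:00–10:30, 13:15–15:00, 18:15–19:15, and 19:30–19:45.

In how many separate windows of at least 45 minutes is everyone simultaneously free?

2

Tomás free within 07:00–20:00: 07:00–11:00, 12:30–15:00, 19:15–19:45.
Tomás ∩ Oksana: 07:00–10:15, 12:30–14:00.
Tomás ∩ Oksana ∩ Wei: 07:00–08:00, 08:30–09:30, 09:45–10:15.
Tomás ∩ Oksana ∩ Wei ∩ Lars: 07:00–08:00, 08:30–09:30, 09:45–10:15.
Windows ≥ 45 min: 07:00–08:00, 08:30–09:30.
That's 2 windows.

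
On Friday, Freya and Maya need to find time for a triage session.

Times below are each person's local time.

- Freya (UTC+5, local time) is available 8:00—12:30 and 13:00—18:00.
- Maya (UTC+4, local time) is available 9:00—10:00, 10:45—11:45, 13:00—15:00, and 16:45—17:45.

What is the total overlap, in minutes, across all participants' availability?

Freya → UTC: 03:00–07:30, 08:00–13:00.
Maya → UTC: 05:00–06:00, 06:45–07:45, 09:00–11:00, 12:45–13:45.
Freya ∩ Maya: 05:00–06:00, 06:45–07:30, 09:00–11:00, 12:45–13:00.
Total common minutes: 60 + 45 + 120 + 15 = 240.

240 minutes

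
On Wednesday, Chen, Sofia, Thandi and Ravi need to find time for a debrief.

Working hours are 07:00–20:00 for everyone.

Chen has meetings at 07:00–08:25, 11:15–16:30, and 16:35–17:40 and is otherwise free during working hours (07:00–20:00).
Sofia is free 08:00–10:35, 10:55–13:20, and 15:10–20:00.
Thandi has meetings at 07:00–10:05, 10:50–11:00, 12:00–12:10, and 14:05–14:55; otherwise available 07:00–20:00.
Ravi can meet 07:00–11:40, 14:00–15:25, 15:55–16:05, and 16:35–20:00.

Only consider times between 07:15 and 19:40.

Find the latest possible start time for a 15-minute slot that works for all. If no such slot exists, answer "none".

19:25

Chen free within 07:00–20:00: 08:25–11:15, 16:30–16:35, 17:40–20:00.
Thandi free within 07:00–20:00: 10:05–10:50, 11:00–12:00, 12:10–14:05, 14:55–20:00.
Chen ∩ Sofia: 08:25–10:35, 10:55–11:15, 16:30–16:35, 17:40–20:00.
Chen ∩ Sofia ∩ Thandi: 10:05–10:35, 11:00–11:15, 16:30–16:35, 17:40–20:00.
Chen ∩ Sofia ∩ Thandi ∩ Ravi: 10:05–10:35, 11:00–11:15, 17:40–20:00.
Restricted to 07:15–19:40: 10:05–10:35, 11:00–11:15, 17:40–19:40.
Windows ≥ 15 min: 10:05–10:35, 11:00–11:15, 17:40–19:40.
Latest start in the last window 17:40–19:40 is 19:40 − 15 min = 19:25.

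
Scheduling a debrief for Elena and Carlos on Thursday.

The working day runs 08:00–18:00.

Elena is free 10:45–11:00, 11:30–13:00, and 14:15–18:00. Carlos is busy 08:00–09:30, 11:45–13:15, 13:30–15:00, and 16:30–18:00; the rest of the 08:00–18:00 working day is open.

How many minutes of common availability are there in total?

120 minutes

Carlos free within 08:00–18:00: 09:30–11:45, 13:15–13:30, 15:00–16:30.
Elena ∩ Carlos: 10:45–11:00, 11:30–11:45, 15:00–16:30.
Total common minutes: 15 + 15 + 90 = 120.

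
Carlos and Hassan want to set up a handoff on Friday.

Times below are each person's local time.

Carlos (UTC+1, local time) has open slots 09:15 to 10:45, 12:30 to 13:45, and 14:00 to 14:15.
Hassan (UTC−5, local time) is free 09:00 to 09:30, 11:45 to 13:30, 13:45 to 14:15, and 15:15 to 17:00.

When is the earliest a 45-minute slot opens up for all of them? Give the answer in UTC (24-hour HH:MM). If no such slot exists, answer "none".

none

Carlos → UTC: 08:15–09:45, 11:30–12:45, 13:00–13:15.
Hassan → UTC: 14:00–14:30, 16:45–18:30, 18:45–19:15, 20:15–22:00.
Carlos ∩ Hassan: (none).
Windows ≥ 45 min: (none).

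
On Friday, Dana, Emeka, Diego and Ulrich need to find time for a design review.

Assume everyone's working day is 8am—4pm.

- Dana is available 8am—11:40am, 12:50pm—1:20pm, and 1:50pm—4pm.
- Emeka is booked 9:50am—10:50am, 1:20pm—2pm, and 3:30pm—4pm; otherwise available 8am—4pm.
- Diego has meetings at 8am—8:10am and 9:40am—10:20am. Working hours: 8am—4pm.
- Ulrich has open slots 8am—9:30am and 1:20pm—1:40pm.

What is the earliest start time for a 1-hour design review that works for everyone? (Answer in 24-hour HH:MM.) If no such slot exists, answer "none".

Emeka free within 08:00–16:00: 08:00–09:50, 10:50–13:20, 14:00–15:30.
Diego free within 08:00–16:00: 08:10–09:40, 10:20–16:00.
Dana ∩ Emeka: 08:00–09:50, 10:50–11:40, 12:50–13:20, 14:00–15:30.
Dana ∩ Emeka ∩ Diego: 08:10–09:40, 10:50–11:40, 12:50–13:20, 14:00–15:30.
Dana ∩ Emeka ∩ Diego ∩ Ulrich: 08:10–09:30.
Windows ≥ 60 min: 08:10–09:30.
Earliest such window starts at 08:10.

08:10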